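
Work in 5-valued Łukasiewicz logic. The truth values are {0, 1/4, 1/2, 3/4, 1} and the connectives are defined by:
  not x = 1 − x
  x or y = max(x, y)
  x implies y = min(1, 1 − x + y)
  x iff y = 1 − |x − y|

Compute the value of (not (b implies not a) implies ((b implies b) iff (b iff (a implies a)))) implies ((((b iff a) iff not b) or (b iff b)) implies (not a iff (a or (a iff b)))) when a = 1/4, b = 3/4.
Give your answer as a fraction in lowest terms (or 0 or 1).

3/4

not a = not 1/4 = 3/4
b implies not a = 3/4 implies 3/4 = 1
not (b implies not a) = not 1 = 0
b implies b = 3/4 implies 3/4 = 1
a implies a = 1/4 implies 1/4 = 1
b iff (a implies a) = 3/4 iff 1 = 3/4
(b implies b) iff (b iff (a implies a)) = 1 iff 3/4 = 3/4
not (b implies not a) implies ((b implies b) iff (b iff (a implies a))) = 0 implies 3/4 = 1
b iff a = 3/4 iff 1/4 = 1/2
not b = not 3/4 = 1/4
(b iff a) iff not b = 1/2 iff 1/4 = 3/4
b iff b = 3/4 iff 3/4 = 1
((b iff a) iff not b) or (b iff b) = 3/4 or 1 = 1
not a = not 1/4 = 3/4
a iff b = 1/4 iff 3/4 = 1/2
a or (a iff b) = 1/4 or 1/2 = 1/2
not a iff (a or (a iff b)) = 3/4 iff 1/2 = 3/4
(((b iff a) iff not b) or (b iff b)) implies (not a iff (a or (a iff b))) = 1 implies 3/4 = 3/4
(not (b implies not a) implies ((b implies b) iff (b iff (a implies a)))) implies ((((b iff a) iff not b) or (b iff b)) implies (not a iff (a or (a iff b)))) = 1 implies 3/4 = 3/4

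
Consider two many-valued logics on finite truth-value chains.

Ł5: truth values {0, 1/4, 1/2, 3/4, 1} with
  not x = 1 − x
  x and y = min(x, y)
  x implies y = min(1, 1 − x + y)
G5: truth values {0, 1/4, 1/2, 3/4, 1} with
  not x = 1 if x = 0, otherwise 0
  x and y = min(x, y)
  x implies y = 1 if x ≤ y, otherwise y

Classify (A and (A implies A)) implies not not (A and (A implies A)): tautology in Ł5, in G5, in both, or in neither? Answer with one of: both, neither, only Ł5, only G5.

both

In Ł5: every assignment gives 1 — tautology.
In G5: every assignment gives 1 — tautology.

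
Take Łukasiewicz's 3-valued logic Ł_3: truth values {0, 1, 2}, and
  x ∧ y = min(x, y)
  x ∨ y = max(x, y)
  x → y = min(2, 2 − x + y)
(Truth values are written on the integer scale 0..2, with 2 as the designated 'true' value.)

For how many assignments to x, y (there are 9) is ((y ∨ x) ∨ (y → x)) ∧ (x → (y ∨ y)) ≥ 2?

x = 0, y = 0 ↦ 2  ≥
x = 0, y = 1 ↦ 1  <
x = 0, y = 2 ↦ 2  ≥
x = 1, y = 0 ↦ 1  <
x = 1, y = 1 ↦ 2  ≥
x = 1, y = 2 ↦ 2  ≥
x = 2, y = 0 ↦ 0  <
x = 2, y = 1 ↦ 1  <
x = 2, y = 2 ↦ 2  ≥
So 5 of the 9 assignments meet the threshold.

5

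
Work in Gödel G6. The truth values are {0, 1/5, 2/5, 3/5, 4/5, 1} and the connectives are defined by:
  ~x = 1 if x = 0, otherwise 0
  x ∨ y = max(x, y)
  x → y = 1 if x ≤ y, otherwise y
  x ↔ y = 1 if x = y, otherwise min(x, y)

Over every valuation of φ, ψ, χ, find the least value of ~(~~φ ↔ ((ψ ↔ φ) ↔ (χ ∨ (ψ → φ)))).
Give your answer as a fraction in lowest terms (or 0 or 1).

0

Take φ = 0, ψ = 1/5, χ = 1/5:
~φ = ~0 = 1
~~φ = ~1 = 0
ψ ↔ φ = 1/5 ↔ 0 = 0
ψ → φ = 1/5 → 0 = 0
χ ∨ (ψ → φ) = 1/5 ∨ 0 = 1/5
(ψ ↔ φ) ↔ (χ ∨ (ψ → φ)) = 0 ↔ 1/5 = 0
~~φ ↔ ((ψ ↔ φ) ↔ (χ ∨ (ψ → φ))) = 0 ↔ 0 = 1
~(~~φ ↔ ((ψ ↔ φ) ↔ (χ ∨ (ψ → φ)))) = ~1 = 0
No assignment yields a value below 0, so this is the minimum.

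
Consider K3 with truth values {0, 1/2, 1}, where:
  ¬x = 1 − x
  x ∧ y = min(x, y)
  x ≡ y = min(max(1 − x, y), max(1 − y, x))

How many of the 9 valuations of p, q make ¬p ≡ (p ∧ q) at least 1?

p = 0, q = 0 ↦ 0  <
p = 0, q = 1/2 ↦ 0  <
p = 0, q = 1 ↦ 0  <
p = 1/2, q = 0 ↦ 1/2  <
p = 1/2, q = 1/2 ↦ 1/2  <
p = 1/2, q = 1 ↦ 1/2  <
p = 1, q = 0 ↦ 1  ≥
p = 1, q = 1/2 ↦ 1/2  <
p = 1, q = 1 ↦ 0  <
So 1 of the 9 assignments meets the threshold.

1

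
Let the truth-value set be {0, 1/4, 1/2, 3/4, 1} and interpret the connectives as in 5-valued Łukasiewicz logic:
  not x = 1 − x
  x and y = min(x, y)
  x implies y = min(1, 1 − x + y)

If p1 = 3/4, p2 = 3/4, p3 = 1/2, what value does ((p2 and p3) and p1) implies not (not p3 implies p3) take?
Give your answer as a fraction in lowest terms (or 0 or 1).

p2 and p3 = 3/4 and 1/2 = 1/2
(p2 and p3) and p1 = 1/2 and 3/4 = 1/2
not p3 = not 1/2 = 1/2
not p3 implies p3 = 1/2 implies 1/2 = 1
not (not p3 implies p3) = not 1 = 0
((p2 and p3) and p1) implies not (not p3 implies p3) = 1/2 implies 0 = 1/2

1/2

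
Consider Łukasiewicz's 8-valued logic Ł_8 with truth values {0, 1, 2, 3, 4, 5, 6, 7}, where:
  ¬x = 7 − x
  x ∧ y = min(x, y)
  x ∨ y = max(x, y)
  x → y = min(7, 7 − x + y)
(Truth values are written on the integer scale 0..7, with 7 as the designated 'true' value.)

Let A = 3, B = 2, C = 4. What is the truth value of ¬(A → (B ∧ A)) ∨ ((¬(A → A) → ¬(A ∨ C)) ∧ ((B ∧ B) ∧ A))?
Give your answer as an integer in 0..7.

2

B ∧ A = 2 ∧ 3 = 2
A → (B ∧ A) = 3 → 2 = 6
¬(A → (B ∧ A)) = ¬6 = 1
A → A = 3 → 3 = 7
¬(A → A) = ¬7 = 0
A ∨ C = 3 ∨ 4 = 4
¬(A ∨ C) = ¬4 = 3
¬(A → A) → ¬(A ∨ C) = 0 → 3 = 7
B ∧ B = 2 ∧ 2 = 2
(B ∧ B) ∧ A = 2 ∧ 3 = 2
(¬(A → A) → ¬(A ∨ C)) ∧ ((B ∧ B) ∧ A) = 7 ∧ 2 = 2
¬(A → (B ∧ A)) ∨ ((¬(A → A) → ¬(A ∨ C)) ∧ ((B ∧ B) ∧ A)) = 1 ∨ 2 = 2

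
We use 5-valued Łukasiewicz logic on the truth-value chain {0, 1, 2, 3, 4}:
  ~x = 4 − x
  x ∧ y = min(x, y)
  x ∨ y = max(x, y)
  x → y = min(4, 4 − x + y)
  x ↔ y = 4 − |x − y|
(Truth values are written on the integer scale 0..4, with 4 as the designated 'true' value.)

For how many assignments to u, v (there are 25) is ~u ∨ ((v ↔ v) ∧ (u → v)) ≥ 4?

15

value 4: 15 assignments (counts)
value 3: 4 assignments
value 2: 3 assignments
value 1: 2 assignments
value 0: 1 assignment
So 15 of the 25 assignments meet the threshold.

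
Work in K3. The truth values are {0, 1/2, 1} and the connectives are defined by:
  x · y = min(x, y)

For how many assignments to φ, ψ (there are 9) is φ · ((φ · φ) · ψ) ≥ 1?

1

φ = 0, ψ = 0 ↦ 0  <
φ = 0, ψ = 1/2 ↦ 0  <
φ = 0, ψ = 1 ↦ 0  <
φ = 1/2, ψ = 0 ↦ 0  <
φ = 1/2, ψ = 1/2 ↦ 1/2  <
φ = 1/2, ψ = 1 ↦ 1/2  <
φ = 1, ψ = 0 ↦ 0  <
φ = 1, ψ = 1/2 ↦ 1/2  <
φ = 1, ψ = 1 ↦ 1  ≥
So 1 of the 9 assignments meets the threshold.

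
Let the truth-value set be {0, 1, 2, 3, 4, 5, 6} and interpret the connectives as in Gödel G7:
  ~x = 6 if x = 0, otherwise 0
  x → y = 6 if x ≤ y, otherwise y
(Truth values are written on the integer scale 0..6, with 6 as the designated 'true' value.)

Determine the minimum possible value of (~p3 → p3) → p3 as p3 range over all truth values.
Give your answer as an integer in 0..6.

1

Take p3 = 1:
~p3 = ~1 = 0
~p3 → p3 = 0 → 1 = 6
(~p3 → p3) → p3 = 6 → 1 = 1
No assignment yields a value below 1, so this is the minimum.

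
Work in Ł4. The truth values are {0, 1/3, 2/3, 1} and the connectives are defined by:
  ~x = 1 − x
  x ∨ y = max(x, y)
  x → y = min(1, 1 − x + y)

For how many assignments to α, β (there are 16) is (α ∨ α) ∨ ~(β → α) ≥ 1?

α = 0, β = 0 ↦ 0  <
α = 0, β = 1/3 ↦ 1/3  <
α = 0, β = 2/3 ↦ 2/3  <
α = 0, β = 1 ↦ 1  ≥
α = 1/3, β = 0 ↦ 1/3  <
α = 1/3, β = 1/3 ↦ 1/3  <
α = 1/3, β = 2/3 ↦ 1/3  <
α = 1/3, β = 1 ↦ 2/3  <
α = 2/3, β = 0 ↦ 2/3  <
α = 2/3, β = 1/3 ↦ 2/3  <
α = 2/3, β = 2/3 ↦ 2/3  <
α = 2/3, β = 1 ↦ 2/3  <
α = 1, β = 0 ↦ 1  ≥
α = 1, β = 1/3 ↦ 1  ≥
α = 1, β = 2/3 ↦ 1  ≥
α = 1, β = 1 ↦ 1  ≥
So 5 of the 16 assignments meet the threshold.

5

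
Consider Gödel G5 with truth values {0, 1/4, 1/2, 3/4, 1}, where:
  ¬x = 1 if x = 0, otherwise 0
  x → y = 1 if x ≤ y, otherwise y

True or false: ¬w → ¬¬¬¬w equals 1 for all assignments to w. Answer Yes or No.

No

Counterexample: take w = 0.
¬w = ¬0 = 1
¬¬w = ¬1 = 0
¬¬¬w = ¬0 = 1
¬¬¬¬w = ¬1 = 0
¬w → ¬¬¬¬w = 1 → 0 = 0
This gives 0 ≠ 1.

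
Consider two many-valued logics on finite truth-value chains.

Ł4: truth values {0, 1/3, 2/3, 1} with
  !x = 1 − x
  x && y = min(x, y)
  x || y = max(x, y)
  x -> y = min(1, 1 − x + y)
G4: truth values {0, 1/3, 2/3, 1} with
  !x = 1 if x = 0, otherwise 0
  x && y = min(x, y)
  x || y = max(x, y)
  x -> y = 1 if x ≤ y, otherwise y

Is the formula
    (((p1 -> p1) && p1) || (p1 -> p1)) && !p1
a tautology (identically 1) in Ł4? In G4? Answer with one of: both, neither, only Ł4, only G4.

neither

In Ł4: at p1 = 1/3 the value is 2/3 — not a tautology.
In G4: at p1 = 1/3 the value is 0 — not a tautology.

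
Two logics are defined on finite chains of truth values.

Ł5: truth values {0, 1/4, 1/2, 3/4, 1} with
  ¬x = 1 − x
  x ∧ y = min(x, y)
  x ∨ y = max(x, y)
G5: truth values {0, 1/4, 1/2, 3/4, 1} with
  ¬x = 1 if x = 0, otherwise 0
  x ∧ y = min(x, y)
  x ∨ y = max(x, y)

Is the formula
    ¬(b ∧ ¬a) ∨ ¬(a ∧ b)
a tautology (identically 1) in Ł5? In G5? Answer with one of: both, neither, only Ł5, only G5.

only G5

In Ł5: at a = 1/4, b = 1/4 the value is 3/4 — not a tautology.
In G5: every assignment gives 1 — tautology.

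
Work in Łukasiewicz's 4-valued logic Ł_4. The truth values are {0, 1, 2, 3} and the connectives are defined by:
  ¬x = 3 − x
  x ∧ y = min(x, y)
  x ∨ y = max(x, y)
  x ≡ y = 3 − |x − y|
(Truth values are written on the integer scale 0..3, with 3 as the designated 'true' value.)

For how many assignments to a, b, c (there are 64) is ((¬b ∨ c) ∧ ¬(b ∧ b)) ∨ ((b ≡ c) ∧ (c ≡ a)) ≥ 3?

19

value 3: 19 assignments (counts)
value 2: 26 assignments
value 1: 14 assignments
value 0: 5 assignments
So 19 of the 64 assignments meet the threshold.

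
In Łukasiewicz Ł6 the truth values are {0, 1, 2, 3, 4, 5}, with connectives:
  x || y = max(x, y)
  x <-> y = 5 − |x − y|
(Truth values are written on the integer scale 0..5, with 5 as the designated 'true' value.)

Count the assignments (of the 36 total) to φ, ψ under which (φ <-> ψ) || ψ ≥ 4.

value 5: 11 assignments (counts)
value 4: 12 assignments (counts)
value 3: 7 assignments
value 2: 3 assignments
value 1: 2 assignments
value 0: 1 assignment
So 23 of the 36 assignments meet the threshold.

23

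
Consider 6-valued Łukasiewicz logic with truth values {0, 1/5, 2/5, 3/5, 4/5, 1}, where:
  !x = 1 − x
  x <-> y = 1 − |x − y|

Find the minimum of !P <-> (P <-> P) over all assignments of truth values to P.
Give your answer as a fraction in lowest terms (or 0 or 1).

Take P = 1:
!P = !1 = 0
P <-> P = 1 <-> 1 = 1
!P <-> (P <-> P) = 0 <-> 1 = 0
No assignment yields a value below 0, so this is the minimum.

0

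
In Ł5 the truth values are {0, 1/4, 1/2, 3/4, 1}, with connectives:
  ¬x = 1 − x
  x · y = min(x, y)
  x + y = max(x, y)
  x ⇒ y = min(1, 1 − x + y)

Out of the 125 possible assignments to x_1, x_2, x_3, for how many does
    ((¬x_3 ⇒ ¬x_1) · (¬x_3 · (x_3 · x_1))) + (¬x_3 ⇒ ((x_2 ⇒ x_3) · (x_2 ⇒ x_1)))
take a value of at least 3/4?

value 1: 90 assignments (counts)
value 3/4: 13 assignments (counts)
value 1/2: 11 assignments
value 1/4: 6 assignments
value 0: 5 assignments
So 103 of the 125 assignments meet the threshold.

103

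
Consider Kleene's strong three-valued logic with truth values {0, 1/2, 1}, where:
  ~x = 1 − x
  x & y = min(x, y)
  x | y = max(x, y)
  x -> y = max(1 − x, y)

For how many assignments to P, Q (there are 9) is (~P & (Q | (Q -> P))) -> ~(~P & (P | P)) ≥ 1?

P = 0, Q = 0 ↦ 1  ≥
P = 0, Q = 1/2 ↦ 1  ≥
P = 0, Q = 1 ↦ 1  ≥
P = 1/2, Q = 0 ↦ 1/2  <
P = 1/2, Q = 1/2 ↦ 1/2  <
P = 1/2, Q = 1 ↦ 1/2  <
P = 1, Q = 0 ↦ 1  ≥
P = 1, Q = 1/2 ↦ 1  ≥
P = 1, Q = 1 ↦ 1  ≥
So 6 of the 9 assignments meet the threshold.

6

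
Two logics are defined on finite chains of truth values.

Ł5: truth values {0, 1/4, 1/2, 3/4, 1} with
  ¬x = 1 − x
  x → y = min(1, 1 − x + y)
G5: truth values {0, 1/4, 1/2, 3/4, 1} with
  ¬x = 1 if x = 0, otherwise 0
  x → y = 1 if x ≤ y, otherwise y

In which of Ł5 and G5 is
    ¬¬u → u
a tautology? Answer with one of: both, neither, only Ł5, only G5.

In Ł5: every assignment gives 1 — tautology.
In G5: at u = 1/4 the value is 1/4 — not a tautology.

only Ł5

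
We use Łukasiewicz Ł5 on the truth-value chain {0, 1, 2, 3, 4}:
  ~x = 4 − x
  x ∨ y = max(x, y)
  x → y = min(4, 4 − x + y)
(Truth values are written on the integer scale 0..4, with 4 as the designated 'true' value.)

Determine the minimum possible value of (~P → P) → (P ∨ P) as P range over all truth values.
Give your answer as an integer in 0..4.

Take P = 2:
~P = ~2 = 2
~P → P = 2 → 2 = 4
P ∨ P = 2 ∨ 2 = 2
(~P → P) → (P ∨ P) = 4 → 2 = 2
No assignment yields a value below 2, so this is the minimum.

2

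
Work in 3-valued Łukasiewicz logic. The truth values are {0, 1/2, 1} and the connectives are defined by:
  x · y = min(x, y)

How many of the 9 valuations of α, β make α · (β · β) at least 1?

1

α = 0, β = 0 ↦ 0  <
α = 0, β = 1/2 ↦ 0  <
α = 0, β = 1 ↦ 0  <
α = 1/2, β = 0 ↦ 0  <
α = 1/2, β = 1/2 ↦ 1/2  <
α = 1/2, β = 1 ↦ 1/2  <
α = 1, β = 0 ↦ 0  <
α = 1, β = 1/2 ↦ 1/2  <
α = 1, β = 1 ↦ 1  ≥
So 1 of the 9 assignments meets the threshold.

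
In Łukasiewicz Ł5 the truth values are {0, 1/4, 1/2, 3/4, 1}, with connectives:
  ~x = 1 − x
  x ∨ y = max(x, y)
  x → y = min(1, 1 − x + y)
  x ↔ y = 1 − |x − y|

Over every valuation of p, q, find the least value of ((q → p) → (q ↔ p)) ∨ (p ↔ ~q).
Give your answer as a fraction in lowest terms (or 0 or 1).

Take p = 1/2, q = 0:
q → p = 0 → 1/2 = 1
q ↔ p = 0 ↔ 1/2 = 1/2
(q → p) → (q ↔ p) = 1 → 1/2 = 1/2
~q = ~0 = 1
p ↔ ~q = 1/2 ↔ 1 = 1/2
((q → p) → (q ↔ p)) ∨ (p ↔ ~q) = 1/2 ∨ 1/2 = 1/2
No assignment yields a value below 1/2, so this is the minimum.

1/2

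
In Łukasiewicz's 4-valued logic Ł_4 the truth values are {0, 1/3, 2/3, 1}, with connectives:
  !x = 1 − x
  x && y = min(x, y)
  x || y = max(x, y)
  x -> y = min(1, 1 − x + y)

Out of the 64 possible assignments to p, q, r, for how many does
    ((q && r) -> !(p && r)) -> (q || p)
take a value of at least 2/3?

48

value 1: 30 assignments (counts)
value 2/3: 18 assignments (counts)
value 1/3: 12 assignments
value 0: 4 assignments
So 48 of the 64 assignments meet the threshold.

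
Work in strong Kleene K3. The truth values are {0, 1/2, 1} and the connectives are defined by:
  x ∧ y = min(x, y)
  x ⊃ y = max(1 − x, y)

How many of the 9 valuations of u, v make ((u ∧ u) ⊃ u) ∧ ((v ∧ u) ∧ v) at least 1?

1

u = 0, v = 0 ↦ 0  <
u = 0, v = 1/2 ↦ 0  <
u = 0, v = 1 ↦ 0  <
u = 1/2, v = 0 ↦ 0  <
u = 1/2, v = 1/2 ↦ 1/2  <
u = 1/2, v = 1 ↦ 1/2  <
u = 1, v = 0 ↦ 0  <
u = 1, v = 1/2 ↦ 1/2  <
u = 1, v = 1 ↦ 1  ≥
So 1 of the 9 assignments meets the threshold.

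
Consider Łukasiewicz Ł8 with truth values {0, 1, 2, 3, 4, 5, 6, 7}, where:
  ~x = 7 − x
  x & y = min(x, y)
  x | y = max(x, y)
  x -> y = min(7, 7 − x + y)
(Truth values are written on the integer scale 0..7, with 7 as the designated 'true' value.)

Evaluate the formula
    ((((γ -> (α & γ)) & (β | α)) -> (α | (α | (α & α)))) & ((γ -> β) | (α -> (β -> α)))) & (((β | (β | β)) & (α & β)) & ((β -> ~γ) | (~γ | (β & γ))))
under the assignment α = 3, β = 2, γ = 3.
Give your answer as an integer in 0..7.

α & γ = 3 & 3 = 3
γ -> (α & γ) = 3 -> 3 = 7
β | α = 2 | 3 = 3
(γ -> (α & γ)) & (β | α) = 7 & 3 = 3
α & α = 3 & 3 = 3
α | (α & α) = 3 | 3 = 3
α | (α | (α & α)) = 3 | 3 = 3
((γ -> (α & γ)) & (β | α)) -> (α | (α | (α & α))) = 3 -> 3 = 7
γ -> β = 3 -> 2 = 6
β -> α = 2 -> 3 = 7
α -> (β -> α) = 3 -> 7 = 7
(γ -> β) | (α -> (β -> α)) = 6 | 7 = 7
(((γ -> (α & γ)) & (β | α)) -> (α | (α | (α & α)))) & ((γ -> β) | (α -> (β -> α))) = 7 & 7 = 7
β | β = 2 | 2 = 2
β | (β | β) = 2 | 2 = 2
α & β = 3 & 2 = 2
(β | (β | β)) & (α & β) = 2 & 2 = 2
~γ = ~3 = 4
β -> ~γ = 2 -> 4 = 7
~γ = ~3 = 4
β & γ = 2 & 3 = 2
~γ | (β & γ) = 4 | 2 = 4
(β -> ~γ) | (~γ | (β & γ)) = 7 | 4 = 7
((β | (β | β)) & (α & β)) & ((β -> ~γ) | (~γ | (β & γ))) = 2 & 7 = 2
((((γ -> (α & γ)) & (β | α)) -> (α | (α | (α & α)))) & ((γ -> β) | (α -> (β -> α)))) & (((β | (β | β)) & (α & β)) & ((β -> ~γ) | (~γ | (β & γ)))) = 7 & 2 = 2

2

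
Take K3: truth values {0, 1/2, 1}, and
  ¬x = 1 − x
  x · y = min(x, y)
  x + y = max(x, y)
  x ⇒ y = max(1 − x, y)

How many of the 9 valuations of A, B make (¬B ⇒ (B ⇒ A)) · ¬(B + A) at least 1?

1

A = 0, B = 0 ↦ 1  ≥
A = 0, B = 1/2 ↦ 1/2  <
A = 0, B = 1 ↦ 0  <
A = 1/2, B = 0 ↦ 1/2  <
A = 1/2, B = 1/2 ↦ 1/2  <
A = 1/2, B = 1 ↦ 0  <
A = 1, B = 0 ↦ 0  <
A = 1, B = 1/2 ↦ 0  <
A = 1, B = 1 ↦ 0  <
So 1 of the 9 assignments meets the threshold.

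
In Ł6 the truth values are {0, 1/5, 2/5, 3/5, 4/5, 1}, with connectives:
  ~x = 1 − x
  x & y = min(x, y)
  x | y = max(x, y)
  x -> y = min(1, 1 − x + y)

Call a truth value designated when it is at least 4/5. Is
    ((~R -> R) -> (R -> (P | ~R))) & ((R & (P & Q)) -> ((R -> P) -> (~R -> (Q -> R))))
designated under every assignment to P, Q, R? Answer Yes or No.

Counterexample: take P = 0, Q = 0, R = 4/5.
~R = ~4/5 = 1/5
~R -> R = 1/5 -> 4/5 = 1
~R = ~4/5 = 1/5
P | ~R = 0 | 1/5 = 1/5
R -> (P | ~R) = 4/5 -> 1/5 = 2/5
(~R -> R) -> (R -> (P | ~R)) = 1 -> 2/5 = 2/5
P & Q = 0 & 0 = 0
R & (P & Q) = 4/5 & 0 = 0
R -> P = 4/5 -> 0 = 1/5
~R = ~4/5 = 1/5
Q -> R = 0 -> 4/5 = 1
~R -> (Q -> R) = 1/5 -> 1 = 1
(R -> P) -> (~R -> (Q -> R)) = 1/5 -> 1 = 1
(R & (P & Q)) -> ((R -> P) -> (~R -> (Q -> R))) = 0 -> 1 = 1
((~R -> R) -> (R -> (P | ~R))) & ((R & (P & Q)) -> ((R -> P) -> (~R -> (Q -> R)))) = 2/5 & 1 = 2/5
This gives 2/5, which is below 4/5.

No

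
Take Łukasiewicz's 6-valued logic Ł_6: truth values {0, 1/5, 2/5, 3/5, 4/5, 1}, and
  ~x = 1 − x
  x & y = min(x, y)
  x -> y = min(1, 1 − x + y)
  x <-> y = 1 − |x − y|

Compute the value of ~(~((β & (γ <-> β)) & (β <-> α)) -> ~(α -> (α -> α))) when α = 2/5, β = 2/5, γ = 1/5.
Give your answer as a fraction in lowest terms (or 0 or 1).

γ <-> β = 1/5 <-> 2/5 = 4/5
β & (γ <-> β) = 2/5 & 4/5 = 2/5
β <-> α = 2/5 <-> 2/5 = 1
(β & (γ <-> β)) & (β <-> α) = 2/5 & 1 = 2/5
~((β & (γ <-> β)) & (β <-> α)) = ~2/5 = 3/5
α -> α = 2/5 -> 2/5 = 1
α -> (α -> α) = 2/5 -> 1 = 1
~(α -> (α -> α)) = ~1 = 0
~((β & (γ <-> β)) & (β <-> α)) -> ~(α -> (α -> α)) = 3/5 -> 0 = 2/5
~(~((β & (γ <-> β)) & (β <-> α)) -> ~(α -> (α -> α))) = ~2/5 = 3/5

3/5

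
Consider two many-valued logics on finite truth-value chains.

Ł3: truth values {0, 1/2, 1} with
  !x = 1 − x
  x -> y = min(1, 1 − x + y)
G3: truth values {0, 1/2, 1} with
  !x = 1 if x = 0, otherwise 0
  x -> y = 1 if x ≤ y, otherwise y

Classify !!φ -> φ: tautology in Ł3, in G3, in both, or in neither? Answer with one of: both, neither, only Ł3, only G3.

only Ł3

In Ł3: every assignment gives 1 — tautology.
In G3: at φ = 1/2 the value is 1/2 — not a tautology.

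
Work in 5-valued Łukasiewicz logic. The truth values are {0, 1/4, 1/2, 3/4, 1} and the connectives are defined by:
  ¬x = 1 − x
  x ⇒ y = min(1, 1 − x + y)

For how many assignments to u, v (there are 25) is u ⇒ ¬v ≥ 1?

15

value 1: 15 assignments (counts)
value 3/4: 4 assignments
value 1/2: 3 assignments
value 1/4: 2 assignments
value 0: 1 assignment
So 15 of the 25 assignments meet the threshold.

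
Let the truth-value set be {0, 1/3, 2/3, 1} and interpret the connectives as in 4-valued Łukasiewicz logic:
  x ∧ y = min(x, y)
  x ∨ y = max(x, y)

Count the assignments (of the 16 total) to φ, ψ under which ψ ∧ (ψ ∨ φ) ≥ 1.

φ = 0, ψ = 0 ↦ 0  <
φ = 0, ψ = 1/3 ↦ 1/3  <
φ = 0, ψ = 2/3 ↦ 2/3  <
φ = 0, ψ = 1 ↦ 1  ≥
φ = 1/3, ψ = 0 ↦ 0  <
φ = 1/3, ψ = 1/3 ↦ 1/3  <
φ = 1/3, ψ = 2/3 ↦ 2/3  <
φ = 1/3, ψ = 1 ↦ 1  ≥
φ = 2/3, ψ = 0 ↦ 0  <
φ = 2/3, ψ = 1/3 ↦ 1/3  <
φ = 2/3, ψ = 2/3 ↦ 2/3  <
φ = 2/3, ψ = 1 ↦ 1  ≥
φ = 1, ψ = 0 ↦ 0  <
φ = 1, ψ = 1/3 ↦ 1/3  <
φ = 1, ψ = 2/3 ↦ 2/3  <
φ = 1, ψ = 1 ↦ 1  ≥
So 4 of the 16 assignments meet the threshold.

4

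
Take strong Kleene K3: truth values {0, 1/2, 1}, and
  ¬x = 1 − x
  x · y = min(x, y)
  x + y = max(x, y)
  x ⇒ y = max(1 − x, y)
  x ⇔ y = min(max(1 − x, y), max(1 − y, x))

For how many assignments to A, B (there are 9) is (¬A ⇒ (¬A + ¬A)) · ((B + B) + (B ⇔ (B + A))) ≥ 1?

3

A = 0, B = 0 ↦ 1  ≥
A = 0, B = 1/2 ↦ 1/2  <
A = 0, B = 1 ↦ 1  ≥
A = 1/2, B = 0 ↦ 1/2  <
A = 1/2, B = 1/2 ↦ 1/2  <
A = 1/2, B = 1 ↦ 1/2  <
A = 1, B = 0 ↦ 0  <
A = 1, B = 1/2 ↦ 1/2  <
A = 1, B = 1 ↦ 1  ≥
So 3 of the 9 assignments meet the threshold.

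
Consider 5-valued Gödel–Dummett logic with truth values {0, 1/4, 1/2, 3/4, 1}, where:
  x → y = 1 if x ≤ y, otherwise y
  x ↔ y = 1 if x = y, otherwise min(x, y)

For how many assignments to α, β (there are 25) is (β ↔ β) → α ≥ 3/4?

value 1: 5 assignments (counts)
value 3/4: 5 assignments (counts)
value 1/2: 5 assignments
value 1/4: 5 assignments
value 0: 5 assignments
So 10 of the 25 assignments meet the threshold.

10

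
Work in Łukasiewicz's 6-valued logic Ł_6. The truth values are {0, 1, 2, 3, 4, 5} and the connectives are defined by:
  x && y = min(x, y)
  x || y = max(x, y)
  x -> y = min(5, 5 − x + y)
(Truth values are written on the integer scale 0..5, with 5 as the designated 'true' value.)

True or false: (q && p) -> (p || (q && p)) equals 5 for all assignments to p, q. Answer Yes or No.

At p = 1, q = 5, for instance:
q && p = 5 && 1 = 1
p || (q && p) = 1 || 1 = 1
(q && p) -> (p || (q && p)) = 1 -> 1 = 5
and checking the remaining 35 assignments likewise gives ≥ 5 in every case.

Yes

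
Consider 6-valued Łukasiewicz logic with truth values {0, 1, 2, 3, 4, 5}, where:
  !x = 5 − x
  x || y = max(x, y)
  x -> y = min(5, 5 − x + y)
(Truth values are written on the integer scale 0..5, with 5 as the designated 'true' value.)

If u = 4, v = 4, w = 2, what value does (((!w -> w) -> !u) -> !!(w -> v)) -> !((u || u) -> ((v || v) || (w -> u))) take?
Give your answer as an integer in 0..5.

0

!w = !2 = 3
!w -> w = 3 -> 2 = 4
!u = !4 = 1
(!w -> w) -> !u = 4 -> 1 = 2
w -> v = 2 -> 4 = 5
!(w -> v) = !5 = 0
!!(w -> v) = !0 = 5
((!w -> w) -> !u) -> !!(w -> v) = 2 -> 5 = 5
u || u = 4 || 4 = 4
v || v = 4 || 4 = 4
w -> u = 2 -> 4 = 5
(v || v) || (w -> u) = 4 || 5 = 5
(u || u) -> ((v || v) || (w -> u)) = 4 -> 5 = 5
!((u || u) -> ((v || v) || (w -> u))) = !5 = 0
(((!w -> w) -> !u) -> !!(w -> v)) -> !((u || u) -> ((v || v) || (w -> u))) = 5 -> 0 = 0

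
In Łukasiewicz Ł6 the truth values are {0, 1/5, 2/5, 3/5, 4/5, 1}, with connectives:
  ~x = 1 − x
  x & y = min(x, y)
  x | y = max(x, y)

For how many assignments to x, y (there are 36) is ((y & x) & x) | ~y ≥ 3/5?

27

value 1: 7 assignments (counts)
value 4/5: 9 assignments (counts)
value 3/5: 11 assignments (counts)
value 2/5: 5 assignments
value 1/5: 3 assignments
value 0: 1 assignment
So 27 of the 36 assignments meet the threshold.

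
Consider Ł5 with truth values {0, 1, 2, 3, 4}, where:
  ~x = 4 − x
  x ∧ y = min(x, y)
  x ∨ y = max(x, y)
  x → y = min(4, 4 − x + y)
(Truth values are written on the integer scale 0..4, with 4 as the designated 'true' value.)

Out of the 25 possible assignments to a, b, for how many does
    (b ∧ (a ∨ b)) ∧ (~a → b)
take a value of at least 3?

10

value 4: 5 assignments (counts)
value 3: 5 assignments (counts)
value 2: 5 assignments
value 1: 5 assignments
value 0: 5 assignments
So 10 of the 25 assignments meet the threshold.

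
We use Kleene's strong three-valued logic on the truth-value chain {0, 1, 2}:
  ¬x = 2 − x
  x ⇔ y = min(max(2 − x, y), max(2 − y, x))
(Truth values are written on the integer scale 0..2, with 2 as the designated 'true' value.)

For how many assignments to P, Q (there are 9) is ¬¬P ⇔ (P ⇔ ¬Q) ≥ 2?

2

P = 0, Q = 0 ↦ 2  ≥
P = 0, Q = 1 ↦ 1  <
P = 0, Q = 2 ↦ 0  <
P = 1, Q = 0 ↦ 1  <
P = 1, Q = 1 ↦ 1  <
P = 1, Q = 2 ↦ 1  <
P = 2, Q = 0 ↦ 2  ≥
P = 2, Q = 1 ↦ 1  <
P = 2, Q = 2 ↦ 0  <
So 2 of the 9 assignments meet the threshold.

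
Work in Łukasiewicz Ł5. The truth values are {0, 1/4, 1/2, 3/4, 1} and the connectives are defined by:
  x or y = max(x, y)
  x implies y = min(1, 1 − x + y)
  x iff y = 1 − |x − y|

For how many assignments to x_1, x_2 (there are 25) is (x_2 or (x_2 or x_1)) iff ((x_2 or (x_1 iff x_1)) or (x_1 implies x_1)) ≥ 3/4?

value 1: 9 assignments (counts)
value 3/4: 7 assignments (counts)
value 1/2: 5 assignments
value 1/4: 3 assignments
value 0: 1 assignment
So 16 of the 25 assignments meet the threshold.

16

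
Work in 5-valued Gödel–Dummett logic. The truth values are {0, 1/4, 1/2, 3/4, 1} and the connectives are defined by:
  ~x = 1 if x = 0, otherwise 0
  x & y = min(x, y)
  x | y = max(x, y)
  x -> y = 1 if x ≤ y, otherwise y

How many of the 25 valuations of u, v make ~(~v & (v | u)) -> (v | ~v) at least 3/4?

15

value 1: 10 assignments (counts)
value 3/4: 5 assignments (counts)
value 1/2: 5 assignments
value 1/4: 5 assignments
So 15 of the 25 assignments meet the threshold.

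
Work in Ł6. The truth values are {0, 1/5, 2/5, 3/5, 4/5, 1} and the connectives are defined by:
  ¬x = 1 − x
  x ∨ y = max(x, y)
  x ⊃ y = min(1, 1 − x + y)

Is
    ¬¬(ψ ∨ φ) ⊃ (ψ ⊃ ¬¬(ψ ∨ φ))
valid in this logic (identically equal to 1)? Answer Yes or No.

At φ = 0, ψ = 2/5, for instance:
ψ ∨ φ = 2/5 ∨ 0 = 2/5
¬(ψ ∨ φ) = ¬2/5 = 3/5
¬¬(ψ ∨ φ) = ¬3/5 = 2/5
ψ ⊃ ¬¬(ψ ∨ φ) = 2/5 ⊃ 2/5 = 1
¬¬(ψ ∨ φ) ⊃ (ψ ⊃ ¬¬(ψ ∨ φ)) = 2/5 ⊃ 1 = 1
and checking the remaining 35 assignments likewise gives ≥ 1 in every case.

Yes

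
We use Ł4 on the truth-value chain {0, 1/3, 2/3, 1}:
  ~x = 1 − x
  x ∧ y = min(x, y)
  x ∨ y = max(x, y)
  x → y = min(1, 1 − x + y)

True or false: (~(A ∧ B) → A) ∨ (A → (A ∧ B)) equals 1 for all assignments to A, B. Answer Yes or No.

No

Counterexample: take A = 1/3, B = 0.
A ∧ B = 1/3 ∧ 0 = 0
~(A ∧ B) = ~0 = 1
~(A ∧ B) → A = 1 → 1/3 = 1/3
A ∧ B = 1/3 ∧ 0 = 0
A → (A ∧ B) = 1/3 → 0 = 2/3
(~(A ∧ B) → A) ∨ (A → (A ∧ B)) = 1/3 ∨ 2/3 = 2/3
This gives 2/3 ≠ 1.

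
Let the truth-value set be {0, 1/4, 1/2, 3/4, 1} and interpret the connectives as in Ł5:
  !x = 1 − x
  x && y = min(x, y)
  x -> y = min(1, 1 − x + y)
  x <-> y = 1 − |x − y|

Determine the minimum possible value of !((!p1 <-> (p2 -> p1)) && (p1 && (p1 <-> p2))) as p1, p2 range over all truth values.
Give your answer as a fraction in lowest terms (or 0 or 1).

1/2

Take p1 = 1/2, p2 = 0:
!p1 = !1/2 = 1/2
p2 -> p1 = 0 -> 1/2 = 1
!p1 <-> (p2 -> p1) = 1/2 <-> 1 = 1/2
p1 <-> p2 = 1/2 <-> 0 = 1/2
p1 && (p1 <-> p2) = 1/2 && 1/2 = 1/2
(!p1 <-> (p2 -> p1)) && (p1 && (p1 <-> p2)) = 1/2 && 1/2 = 1/2
!((!p1 <-> (p2 -> p1)) && (p1 && (p1 <-> p2))) = !1/2 = 1/2
No assignment yields a value below 1/2, so this is the minimum.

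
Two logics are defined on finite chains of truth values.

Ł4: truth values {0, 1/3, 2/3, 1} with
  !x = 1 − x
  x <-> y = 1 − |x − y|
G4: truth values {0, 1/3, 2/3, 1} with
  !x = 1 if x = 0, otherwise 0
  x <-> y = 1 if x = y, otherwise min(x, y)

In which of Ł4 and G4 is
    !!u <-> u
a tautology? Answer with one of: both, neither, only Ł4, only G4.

only Ł4

In Ł4: every assignment gives 1 — tautology.
In G4: at u = 1/3 the value is 1/3 — not a tautology.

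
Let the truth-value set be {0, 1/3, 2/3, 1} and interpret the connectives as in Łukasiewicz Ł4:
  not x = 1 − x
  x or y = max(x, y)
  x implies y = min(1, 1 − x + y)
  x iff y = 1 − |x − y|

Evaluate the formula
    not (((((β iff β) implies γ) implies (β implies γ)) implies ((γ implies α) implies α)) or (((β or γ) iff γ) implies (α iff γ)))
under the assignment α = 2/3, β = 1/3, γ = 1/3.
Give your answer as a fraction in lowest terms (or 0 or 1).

β iff β = 1/3 iff 1/3 = 1
(β iff β) implies γ = 1 implies 1/3 = 1/3
β implies γ = 1/3 implies 1/3 = 1
((β iff β) implies γ) implies (β implies γ) = 1/3 implies 1 = 1
γ implies α = 1/3 implies 2/3 = 1
(γ implies α) implies α = 1 implies 2/3 = 2/3
(((β iff β) implies γ) implies (β implies γ)) implies ((γ implies α) implies α) = 1 implies 2/3 = 2/3
β or γ = 1/3 or 1/3 = 1/3
(β or γ) iff γ = 1/3 iff 1/3 = 1
α iff γ = 2/3 iff 1/3 = 2/3
((β or γ) iff γ) implies (α iff γ) = 1 implies 2/3 = 2/3
((((β iff β) implies γ) implies (β implies γ)) implies ((γ implies α) implies α)) or (((β or γ) iff γ) implies (α iff γ)) = 2/3 or 2/3 = 2/3
not (((((β iff β) implies γ) implies (β implies γ)) implies ((γ implies α) implies α)) or (((β or γ) iff γ) implies (α iff γ))) = not 2/3 = 1/3

1/3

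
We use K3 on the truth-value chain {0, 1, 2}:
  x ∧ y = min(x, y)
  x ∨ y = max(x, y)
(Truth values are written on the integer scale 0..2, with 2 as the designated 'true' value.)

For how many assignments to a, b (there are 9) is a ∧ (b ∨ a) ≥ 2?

a = 0, b = 0 ↦ 0  <
a = 0, b = 1 ↦ 0  <
a = 0, b = 2 ↦ 0  <
a = 1, b = 0 ↦ 1  <
a = 1, b = 1 ↦ 1  <
a = 1, b = 2 ↦ 1  <
a = 2, b = 0 ↦ 2  ≥
a = 2, b = 1 ↦ 2  ≥
a = 2, b = 2 ↦ 2  ≥
So 3 of the 9 assignments meet the threshold.

3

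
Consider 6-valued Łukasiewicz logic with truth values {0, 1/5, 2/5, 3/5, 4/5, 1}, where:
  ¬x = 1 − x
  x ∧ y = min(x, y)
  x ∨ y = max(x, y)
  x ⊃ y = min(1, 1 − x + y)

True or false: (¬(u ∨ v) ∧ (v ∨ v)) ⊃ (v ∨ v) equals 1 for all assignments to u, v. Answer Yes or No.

At u = 4/5, v = 0, for instance:
u ∨ v = 4/5 ∨ 0 = 4/5
¬(u ∨ v) = ¬4/5 = 1/5
v ∨ v = 0 ∨ 0 = 0
¬(u ∨ v) ∧ (v ∨ v) = 1/5 ∧ 0 = 0
(¬(u ∨ v) ∧ (v ∨ v)) ⊃ (v ∨ v) = 0 ⊃ 0 = 1
and checking the remaining 35 assignments likewise gives ≥ 1 in every case.

Yes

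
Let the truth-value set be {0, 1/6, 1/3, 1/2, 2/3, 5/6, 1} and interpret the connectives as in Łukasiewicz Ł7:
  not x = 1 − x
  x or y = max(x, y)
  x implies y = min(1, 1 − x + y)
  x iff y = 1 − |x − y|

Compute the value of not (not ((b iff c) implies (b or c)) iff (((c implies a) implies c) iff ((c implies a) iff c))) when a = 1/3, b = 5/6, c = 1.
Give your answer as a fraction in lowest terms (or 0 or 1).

b iff c = 5/6 iff 1 = 5/6
b or c = 5/6 or 1 = 1
(b iff c) implies (b or c) = 5/6 implies 1 = 1
not ((b iff c) implies (b or c)) = not 1 = 0
c implies a = 1 implies 1/3 = 1/3
(c implies a) implies c = 1/3 implies 1 = 1
c implies a = 1 implies 1/3 = 1/3
(c implies a) iff c = 1/3 iff 1 = 1/3
((c implies a) implies c) iff ((c implies a) iff c) = 1 iff 1/3 = 1/3
not ((b iff c) implies (b or c)) iff (((c implies a) implies c) iff ((c implies a) iff c)) = 0 iff 1/3 = 2/3
not (not ((b iff c) implies (b or c)) iff (((c implies a) implies c) iff ((c implies a) iff c))) = not 2/3 = 1/3

1/3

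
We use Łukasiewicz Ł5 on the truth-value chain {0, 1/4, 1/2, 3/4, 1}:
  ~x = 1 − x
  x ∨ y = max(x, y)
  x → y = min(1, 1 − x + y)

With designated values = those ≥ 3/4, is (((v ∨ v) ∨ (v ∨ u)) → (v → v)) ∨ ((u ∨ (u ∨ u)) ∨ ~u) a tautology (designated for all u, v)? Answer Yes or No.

At u = 3/4, v = 3/4, for instance:
v ∨ v = 3/4 ∨ 3/4 = 3/4
v ∨ u = 3/4 ∨ 3/4 = 3/4
(v ∨ v) ∨ (v ∨ u) = 3/4 ∨ 3/4 = 3/4
v → v = 3/4 → 3/4 = 1
((v ∨ v) ∨ (v ∨ u)) → (v → v) = 3/4 → 1 = 1
u ∨ u = 3/4 ∨ 3/4 = 3/4
u ∨ (u ∨ u) = 3/4 ∨ 3/4 = 3/4
~u = ~3/4 = 1/4
(u ∨ (u ∨ u)) ∨ ~u = 3/4 ∨ 1/4 = 3/4
(((v ∨ v) ∨ (v ∨ u)) → (v → v)) ∨ ((u ∨ (u ∨ u)) ∨ ~u) = 1 ∨ 3/4 = 1
and checking the remaining 24 assignments likewise gives ≥ 3/4 in every case.

Yes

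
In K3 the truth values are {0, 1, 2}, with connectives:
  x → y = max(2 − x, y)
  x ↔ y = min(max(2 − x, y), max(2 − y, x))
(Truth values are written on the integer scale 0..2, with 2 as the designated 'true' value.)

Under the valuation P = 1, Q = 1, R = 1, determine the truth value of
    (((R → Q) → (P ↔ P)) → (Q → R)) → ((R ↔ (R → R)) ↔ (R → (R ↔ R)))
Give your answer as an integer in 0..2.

1

R → Q = 1 → 1 = 1
P ↔ P = 1 ↔ 1 = 1
(R → Q) → (P ↔ P) = 1 → 1 = 1
Q → R = 1 → 1 = 1
((R → Q) → (P ↔ P)) → (Q → R) = 1 → 1 = 1
R → R = 1 → 1 = 1
R ↔ (R → R) = 1 ↔ 1 = 1
R ↔ R = 1 ↔ 1 = 1
R → (R ↔ R) = 1 → 1 = 1
(R ↔ (R → R)) ↔ (R → (R ↔ R)) = 1 ↔ 1 = 1
(((R → Q) → (P ↔ P)) → (Q → R)) → ((R ↔ (R → R)) ↔ (R → (R ↔ R))) = 1 → 1 = 1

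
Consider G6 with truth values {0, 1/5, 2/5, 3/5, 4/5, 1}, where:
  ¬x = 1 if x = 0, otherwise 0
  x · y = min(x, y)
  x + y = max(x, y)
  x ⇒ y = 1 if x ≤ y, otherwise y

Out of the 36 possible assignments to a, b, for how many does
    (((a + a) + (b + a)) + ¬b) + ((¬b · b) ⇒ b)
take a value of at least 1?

value 1: 36 assignments (counts)
So 36 of the 36 assignments meet the threshold.

36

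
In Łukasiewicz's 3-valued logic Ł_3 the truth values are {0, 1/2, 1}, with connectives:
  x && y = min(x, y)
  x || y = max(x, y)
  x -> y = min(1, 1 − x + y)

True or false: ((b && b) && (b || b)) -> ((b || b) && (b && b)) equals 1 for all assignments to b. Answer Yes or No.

b = 0 ↦ 1
b = 1/2 ↦ 1
b = 1 ↦ 1
Every assignment gives a value ≥ 1.

Yes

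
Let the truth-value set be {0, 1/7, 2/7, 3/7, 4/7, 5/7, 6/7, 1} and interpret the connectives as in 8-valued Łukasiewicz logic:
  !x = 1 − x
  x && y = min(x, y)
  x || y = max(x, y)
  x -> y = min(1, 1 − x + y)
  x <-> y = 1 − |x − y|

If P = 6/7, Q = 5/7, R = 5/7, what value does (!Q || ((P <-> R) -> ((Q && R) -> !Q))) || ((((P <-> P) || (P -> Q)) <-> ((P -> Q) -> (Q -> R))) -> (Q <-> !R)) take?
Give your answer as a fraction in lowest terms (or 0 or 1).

!Q = !5/7 = 2/7
P <-> R = 6/7 <-> 5/7 = 6/7
Q && R = 5/7 && 5/7 = 5/7
!Q = !5/7 = 2/7
(Q && R) -> !Q = 5/7 -> 2/7 = 4/7
(P <-> R) -> ((Q && R) -> !Q) = 6/7 -> 4/7 = 5/7
!Q || ((P <-> R) -> ((Q && R) -> !Q)) = 2/7 || 5/7 = 5/7
P <-> P = 6/7 <-> 6/7 = 1
P -> Q = 6/7 -> 5/7 = 6/7
(P <-> P) || (P -> Q) = 1 || 6/7 = 1
P -> Q = 6/7 -> 5/7 = 6/7
Q -> R = 5/7 -> 5/7 = 1
(P -> Q) -> (Q -> R) = 6/7 -> 1 = 1
((P <-> P) || (P -> Q)) <-> ((P -> Q) -> (Q -> R)) = 1 <-> 1 = 1
!R = !5/7 = 2/7
Q <-> !R = 5/7 <-> 2/7 = 4/7
(((P <-> P) || (P -> Q)) <-> ((P -> Q) -> (Q -> R))) -> (Q <-> !R) = 1 -> 4/7 = 4/7
(!Q || ((P <-> R) -> ((Q && R) -> !Q))) || ((((P <-> P) || (P -> Q)) <-> ((P -> Q) -> (Q -> R))) -> (Q <-> !R)) = 5/7 || 4/7 = 5/7

5/7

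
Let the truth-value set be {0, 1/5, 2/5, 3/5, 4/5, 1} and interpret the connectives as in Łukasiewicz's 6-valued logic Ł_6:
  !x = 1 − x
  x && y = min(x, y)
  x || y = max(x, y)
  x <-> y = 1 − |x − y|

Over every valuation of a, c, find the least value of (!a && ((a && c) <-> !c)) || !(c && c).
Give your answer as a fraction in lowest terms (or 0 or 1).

Take a = 1, c = 1:
!a = !1 = 0
a && c = 1 && 1 = 1
!c = !1 = 0
(a && c) <-> !c = 1 <-> 0 = 0
!a && ((a && c) <-> !c) = 0 && 0 = 0
c && c = 1 && 1 = 1
!(c && c) = !1 = 0
(!a && ((a && c) <-> !c)) || !(c && c) = 0 || 0 = 0
No assignment yields a value below 0, so this is the minimum.

0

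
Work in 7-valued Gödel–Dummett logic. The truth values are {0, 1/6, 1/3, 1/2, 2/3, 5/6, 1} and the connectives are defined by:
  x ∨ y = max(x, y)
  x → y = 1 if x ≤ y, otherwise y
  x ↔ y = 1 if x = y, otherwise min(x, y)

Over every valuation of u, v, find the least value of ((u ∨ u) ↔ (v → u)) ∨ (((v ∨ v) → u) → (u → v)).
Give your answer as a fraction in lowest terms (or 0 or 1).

1/6

Take u = 1/6, v = 0:
u ∨ u = 1/6 ∨ 1/6 = 1/6
v → u = 0 → 1/6 = 1
(u ∨ u) ↔ (v → u) = 1/6 ↔ 1 = 1/6
v ∨ v = 0 ∨ 0 = 0
(v ∨ v) → u = 0 → 1/6 = 1
u → v = 1/6 → 0 = 0
((v ∨ v) → u) → (u → v) = 1 → 0 = 0
((u ∨ u) ↔ (v → u)) ∨ (((v ∨ v) → u) → (u → v)) = 1/6 ∨ 0 = 1/6
No assignment yields a value below 1/6, so this is the minimum.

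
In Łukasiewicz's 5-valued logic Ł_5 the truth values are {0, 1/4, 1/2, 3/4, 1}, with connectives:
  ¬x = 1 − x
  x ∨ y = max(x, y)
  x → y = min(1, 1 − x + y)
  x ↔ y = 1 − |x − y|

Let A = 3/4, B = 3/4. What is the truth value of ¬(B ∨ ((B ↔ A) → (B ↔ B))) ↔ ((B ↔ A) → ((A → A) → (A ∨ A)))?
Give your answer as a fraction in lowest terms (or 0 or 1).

1/4

B ↔ A = 3/4 ↔ 3/4 = 1
B ↔ B = 3/4 ↔ 3/4 = 1
(B ↔ A) → (B ↔ B) = 1 → 1 = 1
B ∨ ((B ↔ A) → (B ↔ B)) = 3/4 ∨ 1 = 1
¬(B ∨ ((B ↔ A) → (B ↔ B))) = ¬1 = 0
B ↔ A = 3/4 ↔ 3/4 = 1
A → A = 3/4 → 3/4 = 1
A ∨ A = 3/4 ∨ 3/4 = 3/4
(A → A) → (A ∨ A) = 1 → 3/4 = 3/4
(B ↔ A) → ((A → A) → (A ∨ A)) = 1 → 3/4 = 3/4
¬(B ∨ ((B ↔ A) → (B ↔ B))) ↔ ((B ↔ A) → ((A → A) → (A ∨ A))) = 0 ↔ 3/4 = 1/4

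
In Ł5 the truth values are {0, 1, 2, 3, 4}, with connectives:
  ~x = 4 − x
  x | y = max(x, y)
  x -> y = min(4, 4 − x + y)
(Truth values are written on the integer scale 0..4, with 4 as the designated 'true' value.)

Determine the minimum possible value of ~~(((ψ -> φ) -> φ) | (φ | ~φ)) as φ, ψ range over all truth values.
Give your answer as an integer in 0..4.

2

Take φ = 2, ψ = 0:
ψ -> φ = 0 -> 2 = 4
(ψ -> φ) -> φ = 4 -> 2 = 2
~φ = ~2 = 2
φ | ~φ = 2 | 2 = 2
((ψ -> φ) -> φ) | (φ | ~φ) = 2 | 2 = 2
~(((ψ -> φ) -> φ) | (φ | ~φ)) = ~2 = 2
~~(((ψ -> φ) -> φ) | (φ | ~φ)) = ~2 = 2
No assignment yields a value below 2, so this is the minimum.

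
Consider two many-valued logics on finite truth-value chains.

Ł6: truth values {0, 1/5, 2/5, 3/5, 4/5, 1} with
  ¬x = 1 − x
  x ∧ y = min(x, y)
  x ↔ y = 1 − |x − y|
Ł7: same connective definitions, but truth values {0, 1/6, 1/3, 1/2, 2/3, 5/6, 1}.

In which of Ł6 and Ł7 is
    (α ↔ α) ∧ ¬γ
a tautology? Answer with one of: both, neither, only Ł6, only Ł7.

In Ł6: at α = 0, γ = 1/5 the value is 4/5 — not a tautology.
In Ł7: at α = 0, γ = 1/6 the value is 5/6 — not a tautology.

neither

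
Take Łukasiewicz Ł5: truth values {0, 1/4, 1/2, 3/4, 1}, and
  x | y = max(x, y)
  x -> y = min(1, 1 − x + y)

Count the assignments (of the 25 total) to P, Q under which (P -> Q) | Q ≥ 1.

value 1: 15 assignments (counts)
value 3/4: 4 assignments
value 1/2: 3 assignments
value 1/4: 2 assignments
value 0: 1 assignment
So 15 of the 25 assignments meet the threshold.

15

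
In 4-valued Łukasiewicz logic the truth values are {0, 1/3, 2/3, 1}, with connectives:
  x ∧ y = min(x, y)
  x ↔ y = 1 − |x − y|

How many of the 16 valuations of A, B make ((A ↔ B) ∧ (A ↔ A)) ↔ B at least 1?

5

A = 0, B = 0 ↦ 0  <
A = 0, B = 1/3 ↦ 2/3  <
A = 0, B = 2/3 ↦ 2/3  <
A = 0, B = 1 ↦ 0  <
A = 1/3, B = 0 ↦ 1/3  <
A = 1/3, B = 1/3 ↦ 1/3  <
A = 1/3, B = 2/3 ↦ 1  ≥
A = 1/3, B = 1 ↦ 1/3  <
A = 2/3, B = 0 ↦ 2/3  <
A = 2/3, B = 1/3 ↦ 2/3  <
A = 2/3, B = 2/3 ↦ 2/3  <
A = 2/3, B = 1 ↦ 2/3  <
A = 1, B = 0 ↦ 1  ≥
A = 1, B = 1/3 ↦ 1  ≥
A = 1, B = 2/3 ↦ 1  ≥
A = 1, B = 1 ↦ 1  ≥
So 5 of the 16 assignments meet the threshold.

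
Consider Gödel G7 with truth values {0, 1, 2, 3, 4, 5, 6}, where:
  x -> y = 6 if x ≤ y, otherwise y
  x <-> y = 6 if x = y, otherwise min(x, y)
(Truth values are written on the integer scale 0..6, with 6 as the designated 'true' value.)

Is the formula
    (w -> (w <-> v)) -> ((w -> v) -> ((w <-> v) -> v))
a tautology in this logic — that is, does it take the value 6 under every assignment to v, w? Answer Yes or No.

Counterexample: take v = 0, w = 0.
w <-> v = 0 <-> 0 = 6
w -> (w <-> v) = 0 -> 6 = 6
w -> v = 0 -> 0 = 6
w <-> v = 0 <-> 0 = 6
(w <-> v) -> v = 6 -> 0 = 0
(w -> v) -> ((w <-> v) -> v) = 6 -> 0 = 0
(w -> (w <-> v)) -> ((w -> v) -> ((w <-> v) -> v)) = 6 -> 0 = 0
This gives 0 ≠ 6.

No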